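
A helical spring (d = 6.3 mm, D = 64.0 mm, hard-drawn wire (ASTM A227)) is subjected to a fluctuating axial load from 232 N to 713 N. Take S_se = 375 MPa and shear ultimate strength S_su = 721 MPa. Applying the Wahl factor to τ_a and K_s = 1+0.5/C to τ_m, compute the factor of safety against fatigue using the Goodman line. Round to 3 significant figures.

C = D/d = 64.0/6.3 = 10.1587; K_W = (4C−1)/(4C−4)+0.615/C = 1.1424; K_s = 1+0.5/C = 1.0492
F_a = (F_max−F_min)/2 = 240.5 N; F_m = (F_max+F_min)/2 = 472.5 N
τ_a = K_W·8F_aD/(πd³) = 1.1424 × 156.75 = 179.08 MPa
τ_m = K_s·8F_mD/(πd³) = 1.0492 × 307.96 = 323.12 MPa
Goodman: 1/n_f = τ_a/S_se + τ_m/S_su = 179.08/375 + 323.12/721 = 0.47754 + 0.44816 = 0.9257
n_f = 1/0.9257 = 1.08

1.08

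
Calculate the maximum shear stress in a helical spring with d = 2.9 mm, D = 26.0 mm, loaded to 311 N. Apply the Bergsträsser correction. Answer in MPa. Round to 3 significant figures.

Spring index C = D/d = 26.0/2.9 = 8.9655
K_B = (4C+2)/(4C−3) = 37.862/32.862 = 1.1522
τ₀ = 8FD/(πd³) = 8·311·26.0/(π·2.9³) = 64688/76.62 = 844.27 MPa
τ_max = K·τ₀ = 1.1522 × 844.27 = 972.72 MPa

973 MPa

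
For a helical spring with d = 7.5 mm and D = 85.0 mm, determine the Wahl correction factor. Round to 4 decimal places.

C = D/d = 85.0/7.5 = 11.3333
K_W = (4C−1)/(4C−4) + 0.615/C = 44.333/41.333 + 0.0543 = 1.1268

1.1268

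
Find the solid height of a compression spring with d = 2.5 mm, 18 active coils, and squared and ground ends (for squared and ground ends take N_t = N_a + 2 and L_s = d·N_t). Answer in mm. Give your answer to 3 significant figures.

50.0 mm

squared and ground ends: N_t = N_a + 2 = 18 + 2 = 20
L_s = d·N_t = 2.5 × 20 = 50 mm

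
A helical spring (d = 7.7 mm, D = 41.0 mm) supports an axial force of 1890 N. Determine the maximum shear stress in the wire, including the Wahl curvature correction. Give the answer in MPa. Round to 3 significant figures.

Spring index C = D/d = 41.0/7.7 = 5.3247
K_W = (4C−1)/(4C−4) + 0.615/C = 20.299/17.299 + 0.1155 = 1.2889
τ₀ = 8FD/(πd³) = 8·1890·41.0/(π·7.7³) = 619920/1434.2 = 432.23 MPa
τ_max = K·τ₀ = 1.2889 × 432.23 = 557.11 MPa

557 MPa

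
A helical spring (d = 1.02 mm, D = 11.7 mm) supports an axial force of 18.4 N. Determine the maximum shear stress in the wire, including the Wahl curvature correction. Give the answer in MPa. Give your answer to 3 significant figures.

Spring index C = D/d = 11.7/1.02 = 11.4706
K_W = (4C−1)/(4C−4) + 0.615/C = 44.882/41.882 + 0.0536 = 1.1252
τ₀ = 8FD/(πd³) = 8·18.4·11.7/(π·1.02³) = 1722.24/3.3339 = 516.59 MPa
τ_max = K·τ₀ = 1.1252 × 516.59 = 581.29 MPa

581 MPa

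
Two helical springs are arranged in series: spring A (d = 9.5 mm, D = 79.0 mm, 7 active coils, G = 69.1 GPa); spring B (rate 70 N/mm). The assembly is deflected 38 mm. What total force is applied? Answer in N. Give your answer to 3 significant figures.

k_A = Gd⁴/(8D³N_a) = (69.1×10³)(9.5⁴)/(8·79.0³·7) = 20.385 N/mm
Series: 1/k_eq = 1/20.385 + 1/70 = 0.063342; k_eq = 15.787 N/mm
F = k_eq·δ = 15.787·38 = 599.92 N

600 N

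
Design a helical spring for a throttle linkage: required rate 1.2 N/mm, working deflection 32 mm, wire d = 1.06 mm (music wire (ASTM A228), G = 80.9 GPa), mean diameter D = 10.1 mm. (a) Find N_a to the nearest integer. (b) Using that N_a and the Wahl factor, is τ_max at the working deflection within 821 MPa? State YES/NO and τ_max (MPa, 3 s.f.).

(a) 10 coils; (b) NO, τ_max = 987 MPa

N_a = Gd⁴/(8D³k) = (80.9×10³)(1.06⁴)/(8·10.1³·1.2) = 10.33 → N_a = 10
Actual rate k = Gd⁴/(8D³·10) = 1.2391 N/mm
Working load F = kδ = 1.2391·32 = 39.652 N
C = 10.1/1.06 = 9.5283; K_W = (4C−1)/(4C−4)+0.615/C = 1.1525
τ_max = K_W·8FD/(πd³) = 1.1525·856.27 = 986.84 MPa
τ_max > 821 MPa → exceeds allowable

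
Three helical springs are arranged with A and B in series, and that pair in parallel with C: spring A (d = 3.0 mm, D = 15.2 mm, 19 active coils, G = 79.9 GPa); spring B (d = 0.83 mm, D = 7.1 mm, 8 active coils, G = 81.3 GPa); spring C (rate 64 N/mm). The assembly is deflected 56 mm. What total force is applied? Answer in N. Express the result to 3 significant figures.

3670 N

k_A = Gd⁴/(8D³N_a) = (79.9×10³)(3.0⁴)/(8·15.2³·19) = 12.124 N/mm
k_B = Gd⁴/(8D³N_a) = (81.3×10³)(0.83⁴)/(8·7.1³·8) = 1.6844 N/mm
Springs A,B series: k_AB = 1/(1/12.124+1/1.6844) = 1.4789 N/mm; parallel with C: k_eq = 1.4789+64 = 65.479 N/mm
F = k_eq·δ = 65.479·56 = 3666.8 N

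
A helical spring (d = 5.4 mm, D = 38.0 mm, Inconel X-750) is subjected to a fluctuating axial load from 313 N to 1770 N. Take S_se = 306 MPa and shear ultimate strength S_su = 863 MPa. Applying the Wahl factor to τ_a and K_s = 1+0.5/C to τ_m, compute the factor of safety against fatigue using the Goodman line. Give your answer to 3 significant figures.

C = D/d = 38.0/5.4 = 7.0370; K_W = (4C−1)/(4C−4)+0.615/C = 1.2116; K_s = 1+0.5/C = 1.0711
F_a = (F_max−F_min)/2 = 728.5 N; F_m = (F_max+F_min)/2 = 1041.5 N
τ_a = K_W·8F_aD/(πd³) = 1.2116 × 447.68 = 542.43 MPa
τ_m = K_s·8F_mD/(πd³) = 1.0711 × 640.03 = 685.51 MPa
Goodman: 1/n_f = τ_a/S_se + τ_m/S_su = 542.43/306 + 685.51/863 = 1.77264 + 0.79433 = 2.567
n_f = 1/2.567 = 0.3896

0.390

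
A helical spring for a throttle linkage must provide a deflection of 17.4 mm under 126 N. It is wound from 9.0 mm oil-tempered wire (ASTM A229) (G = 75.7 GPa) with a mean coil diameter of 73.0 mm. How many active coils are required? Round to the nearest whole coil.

22

Required rate k = F/δ = 126/17.4 = 7.2414 N/mm
N_a = Gd⁴/(8D³k) = (75.7×10³ × 9.0⁴)/(8 × 73.0³ × 7.2414)
    = 4.96668e+08 / 2.25362e+07 = 22.04 → 22 coils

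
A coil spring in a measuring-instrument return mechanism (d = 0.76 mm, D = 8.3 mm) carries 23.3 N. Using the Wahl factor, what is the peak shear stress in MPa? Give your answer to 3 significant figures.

1270 MPa

Spring index C = D/d = 8.3/0.76 = 10.9211
K_W = (4C−1)/(4C−4) + 0.615/C = 42.684/39.684 + 0.0563 = 1.1319
τ₀ = 8FD/(πd³) = 8·23.3·8.3/(π·0.76³) = 1547.12/1.3791 = 1121.8 MPa
τ_max = K·τ₀ = 1.1319 × 1121.8 = 1269.8 MPa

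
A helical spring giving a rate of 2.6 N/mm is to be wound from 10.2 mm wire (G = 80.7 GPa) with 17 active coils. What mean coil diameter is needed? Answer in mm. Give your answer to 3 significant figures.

135 mm

D = (Gd⁴/(8N_a·k))^(1/3) = (80.7×10³·10.2⁴/(8·17·2.6))^(1/3)
  = (2.47037e+06)^(1/3) = 135.1826 mm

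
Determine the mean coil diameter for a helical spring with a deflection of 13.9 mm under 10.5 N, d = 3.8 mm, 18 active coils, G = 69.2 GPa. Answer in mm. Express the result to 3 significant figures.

Required rate k = F/δ = 10.5/13.9 = 0.7554 N/mm
D = (Gd⁴/(8N_a·k))^(1/3) = (69.2×10³·3.8⁴/(8·18·0.7554))^(1/3)
  = (132649)^(1/3) = 50.9997 mm

51.0 mm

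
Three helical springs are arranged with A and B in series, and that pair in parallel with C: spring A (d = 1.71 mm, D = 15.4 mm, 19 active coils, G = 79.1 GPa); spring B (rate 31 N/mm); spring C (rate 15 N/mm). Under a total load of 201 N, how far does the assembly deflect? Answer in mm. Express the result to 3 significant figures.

12.4 mm

k_A = Gd⁴/(8D³N_a) = (79.1×10³)(1.71⁴)/(8·15.4³·19) = 1.2183 N/mm
Springs A,B series: k_AB = 1/(1/1.2183+1/31) = 1.1722 N/mm; parallel with C: k_eq = 1.1722+15 = 16.172 N/mm
δ = F/k_eq = 201/16.172 = 12.429 mm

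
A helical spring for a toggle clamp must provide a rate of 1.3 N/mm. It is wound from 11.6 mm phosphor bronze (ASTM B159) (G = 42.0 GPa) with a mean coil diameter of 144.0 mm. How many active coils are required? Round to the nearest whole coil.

N_a = Gd⁴/(8D³k) = (42.0×10³ × 11.6⁴)/(8 × 144.0³ × 1.3)
    = 7.60469e+08 / 3.10542e+07 = 24.49 → 24 coils

24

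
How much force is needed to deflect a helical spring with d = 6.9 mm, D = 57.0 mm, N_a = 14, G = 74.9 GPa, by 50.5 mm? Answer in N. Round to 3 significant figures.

413 N

k = Gd⁴/(8D³N_a) = (74.9×10³)(6.9⁴)/(8·57.0³·14) = 8.1853 N/mm
F = k·δ = 8.1853 × 50.5 = 413.36 N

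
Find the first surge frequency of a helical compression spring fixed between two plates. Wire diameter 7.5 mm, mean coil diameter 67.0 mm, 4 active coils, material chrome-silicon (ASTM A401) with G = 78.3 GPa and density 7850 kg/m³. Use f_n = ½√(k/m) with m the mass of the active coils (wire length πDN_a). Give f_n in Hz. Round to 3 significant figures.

148 Hz

k = Gd⁴/(8D³N_a) = (78.3×10³)(7.5⁴)/(8·67.0³·4) = 25.741 N/mm = 25741 N/m
Wire length L = πDN_a = π·67.0·4 = 841.95 mm
m = ρ·(πd²/4)·L = 7850 × 44.179×10⁻⁶ m² × 0.84195 m = 0.29199 kg
f_n = ½√(k/m) = 0.5·√(25741/0.29199) = 0.5·√(88159) = 148.46 Hz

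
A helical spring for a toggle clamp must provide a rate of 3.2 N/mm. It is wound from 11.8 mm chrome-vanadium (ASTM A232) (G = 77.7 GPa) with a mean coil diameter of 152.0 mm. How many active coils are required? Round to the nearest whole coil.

N_a = Gd⁴/(8D³k) = (77.7×10³ × 11.8⁴)/(8 × 152.0³ × 3.2)
    = 1.50643e+09 / 8.99023e+07 = 16.76 → 17 coils

17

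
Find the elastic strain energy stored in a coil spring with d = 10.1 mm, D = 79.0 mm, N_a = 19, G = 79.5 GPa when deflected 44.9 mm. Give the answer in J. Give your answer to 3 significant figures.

k = Gd⁴/(8D³N_a) = (79.5×10³)(10.1⁴)/(8·79.0³·19) = 11.039 N/mm
U = ½kδ² = 0.5 × 11.039 × 44.9² = 11127 N·mm = 11.127 J

11.1 J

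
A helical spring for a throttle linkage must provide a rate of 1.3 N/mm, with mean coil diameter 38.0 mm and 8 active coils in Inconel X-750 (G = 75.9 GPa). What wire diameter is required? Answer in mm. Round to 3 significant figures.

d = (8D³N_a·k / G)^(1/4) = (8·38.0³·8·1.3 / (75.9×10³))^0.25
  = (60.15)^0.25 = 2.7849 mm

2.78 mm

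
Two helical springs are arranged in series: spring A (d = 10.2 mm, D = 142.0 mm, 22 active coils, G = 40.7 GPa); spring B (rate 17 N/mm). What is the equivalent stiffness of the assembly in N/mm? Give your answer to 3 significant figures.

k_A = Gd⁴/(8D³N_a) = (40.7×10³)(10.2⁴)/(8·142.0³·22) = 0.87421 N/mm
Series: 1/k_eq = 1/0.87421 + 1/17 = 1.2027; k_eq = 0.83146 N/mm

0.831 N/mm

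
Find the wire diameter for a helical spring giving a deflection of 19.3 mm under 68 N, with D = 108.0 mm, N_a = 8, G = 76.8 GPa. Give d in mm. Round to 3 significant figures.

7.80 mm

Required rate k = F/δ = 68/19.3 = 3.5233 N/mm
d = (8D³N_a·k / G)^(1/4) = (8·108.0³·8·3.5233 / (76.8×10³))^0.25
  = (3698.6)^0.25 = 7.7985 mm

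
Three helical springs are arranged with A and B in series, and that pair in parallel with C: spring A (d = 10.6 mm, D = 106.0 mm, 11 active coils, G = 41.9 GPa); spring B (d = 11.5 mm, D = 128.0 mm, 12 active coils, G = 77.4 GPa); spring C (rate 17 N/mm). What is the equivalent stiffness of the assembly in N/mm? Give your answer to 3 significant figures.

19.9 N/mm

k_A = Gd⁴/(8D³N_a) = (41.9×10³)(10.6⁴)/(8·106.0³·11) = 5.047 N/mm
k_B = Gd⁴/(8D³N_a) = (77.4×10³)(11.5⁴)/(8·128.0³·12) = 6.7241 N/mm
Springs A,B series: k_AB = 1/(1/5.047+1/6.7241) = 2.883 N/mm; parallel with C: k_eq = 2.883+17 = 19.883 N/mm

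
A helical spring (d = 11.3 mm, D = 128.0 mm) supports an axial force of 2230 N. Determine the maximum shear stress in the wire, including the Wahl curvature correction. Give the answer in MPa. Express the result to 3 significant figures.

568 MPa

Spring index C = D/d = 128.0/11.3 = 11.3274
K_W = (4C−1)/(4C−4) + 0.615/C = 44.310/41.310 + 0.0543 = 1.1269
τ₀ = 8FD/(πd³) = 8·2230·128.0/(π·11.3³) = 2.28352e+06/4533 = 503.76 MPa
τ_max = K·τ₀ = 1.1269 × 503.76 = 567.69 MPa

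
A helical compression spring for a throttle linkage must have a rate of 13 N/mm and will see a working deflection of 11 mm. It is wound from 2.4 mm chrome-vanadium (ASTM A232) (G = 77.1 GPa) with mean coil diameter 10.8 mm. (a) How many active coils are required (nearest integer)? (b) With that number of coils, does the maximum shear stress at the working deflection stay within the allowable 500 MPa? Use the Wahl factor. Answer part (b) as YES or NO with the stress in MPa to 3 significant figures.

(a) 20 coils; (b) YES, τ_max = 375 MPa

N_a = Gd⁴/(8D³k) = (77.1×10³)(2.4⁴)/(8·10.8³·13) = 19.53 → N_a = 20
Actual rate k = Gd⁴/(8D³·20) = 12.691 N/mm
Working load F = kδ = 12.691·11 = 139.6 N
C = 10.8/2.4 = 4.5000; K_W = (4C−1)/(4C−4)+0.615/C = 1.3510
τ_max = K_W·8FD/(πd³) = 1.3510·277.74 = 375.21 MPa
τ_max ≤ 500 MPa → acceptable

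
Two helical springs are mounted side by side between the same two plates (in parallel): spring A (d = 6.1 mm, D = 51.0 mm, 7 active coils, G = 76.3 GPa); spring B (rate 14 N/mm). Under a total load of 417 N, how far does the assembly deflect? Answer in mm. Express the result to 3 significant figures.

k_A = Gd⁴/(8D³N_a) = (76.3×10³)(6.1⁴)/(8·51.0³·7) = 14.221 N/mm
Parallel: k_eq = 14.221 + 14 = 28.221 N/mm
δ = F/k_eq = 417/28.221 = 14.776 mm

14.8 mm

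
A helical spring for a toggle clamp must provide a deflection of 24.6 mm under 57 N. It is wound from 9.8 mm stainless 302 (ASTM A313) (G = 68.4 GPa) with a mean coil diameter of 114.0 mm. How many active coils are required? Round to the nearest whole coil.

Required rate k = F/δ = 57/24.6 = 2.3171 N/mm
N_a = Gd⁴/(8D³k) = (68.4×10³ × 9.8⁴)/(8 × 114.0³ × 2.3171)
    = 6.309e+08 / 2.74628e+07 = 22.97 → 23 coils

23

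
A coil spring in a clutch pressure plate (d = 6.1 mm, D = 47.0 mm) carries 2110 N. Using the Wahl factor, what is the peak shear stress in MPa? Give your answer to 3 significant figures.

1330 MPa

Spring index C = D/d = 47.0/6.1 = 7.7049
K_W = (4C−1)/(4C−4) + 0.615/C = 29.820/26.820 + 0.0798 = 1.1917
τ₀ = 8FD/(πd³) = 8·2110·47.0/(π·6.1³) = 793360/713.08 = 1112.6 MPa
τ_max = K·τ₀ = 1.1917 × 1112.6 = 1325.8 MPa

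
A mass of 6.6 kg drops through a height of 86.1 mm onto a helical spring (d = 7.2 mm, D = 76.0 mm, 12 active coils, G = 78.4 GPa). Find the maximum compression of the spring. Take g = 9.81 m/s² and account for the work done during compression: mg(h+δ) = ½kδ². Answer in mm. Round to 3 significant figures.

k = Gd⁴/(8D³N_a) = (78.4×10³)(7.2⁴)/(8·76.0³·12) = 4.9996 N/mm
W = mg = 6.6 × 9.81 = 64.746 N
½kδ² − Wδ − Wh = 0 → δ = (W + √(W² + 2kWh))/k
δ = (64.746 + √(4192 + 55741.7))/4.9996 = (64.746 + 244.81)/4.9996 = 61.917 mm

61.9 mm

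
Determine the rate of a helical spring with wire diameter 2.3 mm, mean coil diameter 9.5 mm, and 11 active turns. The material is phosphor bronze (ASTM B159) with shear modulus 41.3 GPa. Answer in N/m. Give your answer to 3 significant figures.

15300 N/m

k = Gd⁴/(8D³N_a) = (41.3×10³ × 2.3⁴) / (8 × 9.5³ × 11)
  = 1.15574e+06 / 75449 = 15.318 N/mm = 15318 N/m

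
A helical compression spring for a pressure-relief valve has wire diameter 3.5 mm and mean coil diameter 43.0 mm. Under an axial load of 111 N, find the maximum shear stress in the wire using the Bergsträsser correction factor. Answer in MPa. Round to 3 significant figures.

Spring index C = D/d = 43.0/3.5 = 12.2857
K_B = (4C+2)/(4C−3) = 51.143/46.143 = 1.1084
τ₀ = 8FD/(πd³) = 8·111·43.0/(π·3.5³) = 38184/134.7 = 283.48 MPa
τ_max = K·τ₀ = 1.1084 × 283.48 = 314.2 MPa

314 MPa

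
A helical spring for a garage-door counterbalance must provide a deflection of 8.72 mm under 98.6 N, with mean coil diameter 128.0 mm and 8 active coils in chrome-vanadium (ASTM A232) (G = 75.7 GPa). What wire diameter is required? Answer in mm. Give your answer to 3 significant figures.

11.9 mm

Required rate k = F/δ = 98.6/8.72 = 11.307 N/mm
d = (8D³N_a·k / G)^(1/4) = (8·128.0³·8·11.307 / (75.7×10³))^0.25
  = (20048)^0.25 = 11.8992 mm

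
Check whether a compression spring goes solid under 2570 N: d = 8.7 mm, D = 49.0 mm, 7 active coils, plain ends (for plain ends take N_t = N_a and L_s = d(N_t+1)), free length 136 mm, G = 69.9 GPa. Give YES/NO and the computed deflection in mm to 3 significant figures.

k = Gd⁴/(8D³N_a) = (69.9×10³)(8.7⁴)/(8·49.0³·7) = 60.782 N/mm
N_t = 7; L_s = 8.7·8 = 69.6 mm; δ_solid = L₀ − L_s = 136 − 69.6 = 66.4 mm
δ = F/k = 2570/60.782 = 42.282 mm
δ < δ_solid → spring does not go solid

NO, δ = 42.3 mm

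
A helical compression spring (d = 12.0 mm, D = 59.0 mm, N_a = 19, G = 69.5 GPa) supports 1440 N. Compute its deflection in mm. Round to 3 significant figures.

k = Gd⁴/(8D³N_a) = (69.5×10³)(12.0⁴)/(8·59.0³·19) = 46.165 N/mm
δ = F/k = 1440 / 46.165 = 31.193 mm

31.2 mm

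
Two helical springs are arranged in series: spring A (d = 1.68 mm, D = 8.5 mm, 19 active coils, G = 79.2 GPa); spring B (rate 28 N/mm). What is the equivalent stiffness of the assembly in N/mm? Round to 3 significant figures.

k_A = Gd⁴/(8D³N_a) = (79.2×10³)(1.68⁴)/(8·8.5³·19) = 6.7587 N/mm
Series: 1/k_eq = 1/6.7587 + 1/28 = 0.18367; k_eq = 5.4445 N/mm

5.44 N/mm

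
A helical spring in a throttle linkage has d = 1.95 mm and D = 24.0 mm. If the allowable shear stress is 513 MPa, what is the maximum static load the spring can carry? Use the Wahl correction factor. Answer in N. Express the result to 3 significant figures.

55.8 N

C = D/d = 24.0/1.95 = 12.3077
K_W = (4C−1)/(4C−4) + 0.615/C = 48.231/45.231 + 0.0500 = 1.1163
τ_max = K·8FD/(πd³) → F_max = τ_allow·πd³/(8DK)
F_max = 513·π·1.95³/(8·24.0·1.1163) = 11950/214.33 = 55.756 N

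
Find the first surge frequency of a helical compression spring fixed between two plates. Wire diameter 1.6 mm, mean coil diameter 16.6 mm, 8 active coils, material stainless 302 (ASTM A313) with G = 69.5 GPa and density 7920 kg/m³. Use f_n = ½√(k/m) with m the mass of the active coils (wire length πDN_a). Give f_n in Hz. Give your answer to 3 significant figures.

k = Gd⁴/(8D³N_a) = (69.5×10³)(1.6⁴)/(8·16.6³·8) = 1.5558 N/mm = 1555.8 N/m
Wire length L = πDN_a = π·16.6·8 = 417.2 mm
m = ρ·(πd²/4)·L = 7920 × 2.0106×10⁻⁶ m² × 0.4172 m = 0.0066436 kg
f_n = ½√(k/m) = 0.5·√(1555.8/0.0066436) = 0.5·√(2.3418e+05) = 241.96 Hz

242 Hz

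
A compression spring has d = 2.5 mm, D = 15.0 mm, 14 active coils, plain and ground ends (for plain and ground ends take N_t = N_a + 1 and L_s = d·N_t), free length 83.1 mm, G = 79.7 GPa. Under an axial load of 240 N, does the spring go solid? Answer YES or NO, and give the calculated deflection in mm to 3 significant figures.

NO, δ = 29.1 mm

k = Gd⁴/(8D³N_a) = (79.7×10³)(2.5⁴)/(8·15.0³·14) = 8.2362 N/mm
N_t = 15; L_s = 2.5·15 = 37.5 mm; δ_solid = L₀ − L_s = 83.1 − 37.5 = 45.6 mm
δ = F/k = 240/8.2362 = 29.14 mm
δ < δ_solid → spring does not go solid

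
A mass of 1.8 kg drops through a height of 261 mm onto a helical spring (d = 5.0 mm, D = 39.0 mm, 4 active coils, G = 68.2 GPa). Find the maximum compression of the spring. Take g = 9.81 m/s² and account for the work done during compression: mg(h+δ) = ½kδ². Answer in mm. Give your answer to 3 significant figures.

k = Gd⁴/(8D³N_a) = (68.2×10³)(5.0⁴)/(8·39.0³·4) = 22.455 N/mm
W = mg = 1.8 × 9.81 = 17.658 N
½kδ² − Wδ − Wh = 0 → δ = (W + √(W² + 2kWh))/k
δ = (17.658 + √(311.8 + 206982))/22.455 = (17.658 + 455.3)/22.455 = 21.062 mm

21.1 mm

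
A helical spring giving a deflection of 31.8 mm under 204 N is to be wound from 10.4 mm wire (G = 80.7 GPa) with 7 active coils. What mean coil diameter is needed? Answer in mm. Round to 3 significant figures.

Required rate k = F/δ = 204/31.8 = 6.4151 N/mm
D = (Gd⁴/(8N_a·k))^(1/3) = (80.7×10³·10.4⁴/(8·7·6.4151))^(1/3)
  = (2.62794e+06)^(1/3) = 137.9977 mm

138 mm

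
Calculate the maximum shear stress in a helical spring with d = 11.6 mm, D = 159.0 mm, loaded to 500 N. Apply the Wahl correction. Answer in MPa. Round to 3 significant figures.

143 MPa

Spring index C = D/d = 159.0/11.6 = 13.7069
K_W = (4C−1)/(4C−4) + 0.615/C = 53.828/50.828 + 0.0449 = 1.1039
τ₀ = 8FD/(πd³) = 8·500·159.0/(π·11.6³) = 636000/4903.7 = 129.7 MPa
τ_max = K·τ₀ = 1.1039 × 129.7 = 143.17 MPa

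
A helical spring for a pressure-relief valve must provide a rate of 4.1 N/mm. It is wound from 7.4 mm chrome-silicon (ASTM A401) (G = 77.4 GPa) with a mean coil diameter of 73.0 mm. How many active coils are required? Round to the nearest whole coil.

N_a = Gd⁴/(8D³k) = (77.4×10³ × 7.4⁴)/(8 × 73.0³ × 4.1)
    = 2.32096e+08 / 1.27598e+07 = 18.19 → 18 coils

18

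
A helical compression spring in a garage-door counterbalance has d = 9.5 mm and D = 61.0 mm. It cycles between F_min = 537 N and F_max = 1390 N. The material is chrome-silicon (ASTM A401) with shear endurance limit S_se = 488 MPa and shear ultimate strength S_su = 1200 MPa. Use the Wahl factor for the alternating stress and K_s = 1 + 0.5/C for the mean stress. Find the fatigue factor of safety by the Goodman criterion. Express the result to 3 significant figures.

C = D/d = 61.0/9.5 = 6.4211; K_W = (4C−1)/(4C−4)+0.615/C = 1.2341; K_s = 1+0.5/C = 1.0779
F_a = (F_max−F_min)/2 = 426.5 N; F_m = (F_max+F_min)/2 = 963.5 N
τ_a = K_W·8F_aD/(πd³) = 1.2341 × 77.271 = 95.363 MPa
τ_m = K_s·8F_mD/(πd³) = 1.0779 × 174.56 = 188.16 MPa
Goodman: 1/n_f = τ_a/S_se + τ_m/S_su = 95.363/488 + 188.16/1200 = 0.19542 + 0.15680 = 0.35221
n_f = 1/0.35221 = 2.839

2.84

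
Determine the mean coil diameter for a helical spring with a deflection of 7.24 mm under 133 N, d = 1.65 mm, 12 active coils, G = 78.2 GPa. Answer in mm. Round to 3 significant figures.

6.90 mm

Required rate k = F/δ = 133/7.24 = 18.37 N/mm
D = (Gd⁴/(8N_a·k))^(1/3) = (78.2×10³·1.65⁴/(8·12·18.37))^(1/3)
  = (328.669)^(1/3) = 6.9011 mm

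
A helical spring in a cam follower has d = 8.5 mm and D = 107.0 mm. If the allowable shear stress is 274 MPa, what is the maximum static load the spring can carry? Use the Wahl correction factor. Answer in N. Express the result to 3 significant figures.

C = D/d = 107.0/8.5 = 12.5882
K_W = (4C−1)/(4C−4) + 0.615/C = 49.353/46.353 + 0.0489 = 1.1136
τ_max = K·8FD/(πd³) → F_max = τ_allow·πd³/(8DK)
F_max = 274·π·8.5³/(8·107.0·1.1136) = 5.2864e+05/953.22 = 554.58 N

555 N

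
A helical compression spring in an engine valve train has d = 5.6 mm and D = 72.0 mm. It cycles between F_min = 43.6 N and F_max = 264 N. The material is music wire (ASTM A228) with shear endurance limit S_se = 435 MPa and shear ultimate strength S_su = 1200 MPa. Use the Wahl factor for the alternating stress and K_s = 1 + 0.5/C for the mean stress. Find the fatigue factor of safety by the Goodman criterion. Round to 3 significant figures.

2.31

C = D/d = 72.0/5.6 = 12.8571; K_W = (4C−1)/(4C−4)+0.615/C = 1.1111; K_s = 1+0.5/C = 1.0389
F_a = (F_max−F_min)/2 = 110.2 N; F_m = (F_max+F_min)/2 = 153.8 N
τ_a = K_W·8F_aD/(πd³) = 1.1111 × 115.05 = 127.83 MPa
τ_m = K_s·8F_mD/(πd³) = 1.0389 × 160.57 = 166.81 MPa
Goodman: 1/n_f = τ_a/S_se + τ_m/S_su = 127.83/435 + 166.81/1200 = 0.29387 + 0.13901 = 0.43288
n_f = 1/0.43288 = 2.31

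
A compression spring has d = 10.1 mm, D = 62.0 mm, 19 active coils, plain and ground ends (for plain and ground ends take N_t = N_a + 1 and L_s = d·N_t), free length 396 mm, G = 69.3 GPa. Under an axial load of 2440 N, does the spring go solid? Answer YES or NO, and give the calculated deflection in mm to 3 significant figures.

k = Gd⁴/(8D³N_a) = (69.3×10³)(10.1⁴)/(8·62.0³·19) = 19.907 N/mm
N_t = 20; L_s = 10.1·20 = 202 mm; δ_solid = L₀ − L_s = 396 − 202 = 194 mm
δ = F/k = 2440/19.907 = 122.57 mm
δ < δ_solid → spring does not go solid

NO, δ = 123 mm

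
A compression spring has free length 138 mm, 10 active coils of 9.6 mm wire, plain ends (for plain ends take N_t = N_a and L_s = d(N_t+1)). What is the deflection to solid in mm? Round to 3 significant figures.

N_t = 10; L_s = 9.6·11 = 105.6 mm
δ_solid = L₀ − L_s = 138 − 105.6 = 32.4 mm

32.4 mm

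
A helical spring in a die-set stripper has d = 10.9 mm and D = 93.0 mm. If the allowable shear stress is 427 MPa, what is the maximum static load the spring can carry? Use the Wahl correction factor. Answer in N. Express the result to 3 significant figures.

1990 N

C = D/d = 93.0/10.9 = 8.5321
K_W = (4C−1)/(4C−4) + 0.615/C = 33.128/30.128 + 0.0721 = 1.1717
τ_max = K·8FD/(πd³) → F_max = τ_allow·πd³/(8DK)
F_max = 427·π·10.9³/(8·93.0·1.1717) = 1.7372e+06/871.71 = 1992.9 N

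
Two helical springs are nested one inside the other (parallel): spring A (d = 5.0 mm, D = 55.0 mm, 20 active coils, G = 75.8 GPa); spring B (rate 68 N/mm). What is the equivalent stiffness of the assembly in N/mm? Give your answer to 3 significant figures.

k_A = Gd⁴/(8D³N_a) = (75.8×10³)(5.0⁴)/(8·55.0³·20) = 1.7797 N/mm
Parallel: k_eq = 1.7797 + 68 = 69.78 N/mm

69.8 N/mm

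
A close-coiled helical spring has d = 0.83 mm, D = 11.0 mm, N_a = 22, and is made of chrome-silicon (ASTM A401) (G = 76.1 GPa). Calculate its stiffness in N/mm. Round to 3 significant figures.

0.154 N/mm

k = Gd⁴/(8D³N_a) = (76.1×10³ × 0.83⁴) / (8 × 11.0³ × 22)
  = 36115.8 / 234256 = 0.15417 N/mm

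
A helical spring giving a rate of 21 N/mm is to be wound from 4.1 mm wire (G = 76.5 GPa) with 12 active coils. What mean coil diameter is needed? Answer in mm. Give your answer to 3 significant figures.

22.1 mm

D = (Gd⁴/(8N_a·k))^(1/3) = (76.5×10³·4.1⁴/(8·12·21))^(1/3)
  = (10722.8)^(1/3) = 22.0514 mm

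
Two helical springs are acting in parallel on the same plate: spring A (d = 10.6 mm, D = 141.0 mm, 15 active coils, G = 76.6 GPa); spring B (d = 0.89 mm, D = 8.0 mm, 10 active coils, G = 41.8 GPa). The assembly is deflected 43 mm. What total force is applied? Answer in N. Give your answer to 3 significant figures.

k_A = Gd⁴/(8D³N_a) = (76.6×10³)(10.6⁴)/(8·141.0³·15) = 2.8748 N/mm
k_B = Gd⁴/(8D³N_a) = (41.8×10³)(0.89⁴)/(8·8.0³·10) = 0.64029 N/mm
Parallel: k_eq = 2.8748 + 0.64029 = 3.5151 N/mm
F = k_eq·δ = 3.5151·43 = 151.15 N

151 N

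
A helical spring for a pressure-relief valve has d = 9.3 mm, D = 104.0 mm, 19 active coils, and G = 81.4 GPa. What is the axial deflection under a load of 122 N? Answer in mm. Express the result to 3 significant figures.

34.3 mm

k = Gd⁴/(8D³N_a) = (81.4×10³)(9.3⁴)/(8·104.0³·19) = 3.5613 N/mm
δ = F/k = 122 / 3.5613 = 34.257 mm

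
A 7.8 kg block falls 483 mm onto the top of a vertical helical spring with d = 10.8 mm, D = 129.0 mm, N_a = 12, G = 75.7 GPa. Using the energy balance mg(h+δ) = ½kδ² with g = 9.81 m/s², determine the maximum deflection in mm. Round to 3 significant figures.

138 mm

k = Gd⁴/(8D³N_a) = (75.7×10³)(10.8⁴)/(8·129.0³·12) = 4.9975 N/mm
W = mg = 7.8 × 9.81 = 76.518 N
½kδ² − Wδ − Wh = 0 → δ = (W + √(W² + 2kWh))/k
δ = (76.518 + √(5855 + 369395))/4.9975 = (76.518 + 612.58)/4.9975 = 137.89 mm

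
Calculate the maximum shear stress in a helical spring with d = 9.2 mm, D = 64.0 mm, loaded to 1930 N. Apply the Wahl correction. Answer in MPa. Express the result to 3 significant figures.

Spring index C = D/d = 64.0/9.2 = 6.9565
K_W = (4C−1)/(4C−4) + 0.615/C = 26.826/23.826 + 0.0884 = 1.2143
τ₀ = 8FD/(πd³) = 8·1930·64.0/(π·9.2³) = 988160/2446.3 = 403.94 MPa
τ_max = K·τ₀ = 1.2143 × 403.94 = 490.51 MPa

491 MPa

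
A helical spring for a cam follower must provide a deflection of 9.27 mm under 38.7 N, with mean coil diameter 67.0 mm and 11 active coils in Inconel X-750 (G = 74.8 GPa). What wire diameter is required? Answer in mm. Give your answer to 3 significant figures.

6.20 mm

Required rate k = F/δ = 38.7/9.27 = 4.1748 N/mm
d = (8D³N_a·k / G)^(1/4) = (8·67.0³·11·4.1748 / (74.8×10³))^0.25
  = (1477.2)^0.25 = 6.1995 mm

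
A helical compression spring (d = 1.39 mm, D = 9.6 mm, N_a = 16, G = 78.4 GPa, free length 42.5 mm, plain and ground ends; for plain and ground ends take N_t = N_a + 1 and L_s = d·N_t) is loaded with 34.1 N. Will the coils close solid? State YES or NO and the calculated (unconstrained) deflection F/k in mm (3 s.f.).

NO, δ = 13.2 mm

k = Gd⁴/(8D³N_a) = (78.4×10³)(1.39⁴)/(8·9.6³·16) = 2.5844 N/mm
N_t = 17; L_s = 1.39·17 = 23.63 mm; δ_solid = L₀ − L_s = 42.5 − 23.63 = 18.87 mm
δ = F/k = 34.1/2.5844 = 13.195 mm
δ < δ_solid → spring does not go solid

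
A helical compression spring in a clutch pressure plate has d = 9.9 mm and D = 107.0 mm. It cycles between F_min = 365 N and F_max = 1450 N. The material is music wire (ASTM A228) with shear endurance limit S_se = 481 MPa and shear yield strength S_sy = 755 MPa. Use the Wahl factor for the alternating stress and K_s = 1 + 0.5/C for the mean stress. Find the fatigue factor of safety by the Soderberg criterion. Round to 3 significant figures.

C = D/d = 107.0/9.9 = 10.8081; K_W = (4C−1)/(4C−4)+0.615/C = 1.1334; K_s = 1+0.5/C = 1.0463
F_a = (F_max−F_min)/2 = 542.5 N; F_m = (F_max+F_min)/2 = 907.5 N
τ_a = K_W·8F_aD/(πd³) = 1.1334 × 152.34 = 172.66 MPa
τ_m = K_s·8F_mD/(πd³) = 1.0463 × 254.84 = 266.63 MPa
Soderberg: 1/n_f = τ_a/S_se + τ_m/S_sy = 172.66/481 + 266.63/755 = 0.35896 + 0.35315 = 0.71211
n_f = 1/0.71211 = 1.404

1.40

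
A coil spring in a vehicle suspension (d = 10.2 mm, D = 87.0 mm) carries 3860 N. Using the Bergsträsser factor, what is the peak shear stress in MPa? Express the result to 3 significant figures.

935 MPa

Spring index C = D/d = 87.0/10.2 = 8.5294
K_B = (4C+2)/(4C−3) = 36.118/31.118 = 1.1607
τ₀ = 8FD/(πd³) = 8·3860·87.0/(π·10.2³) = 2.68656e+06/3333.9 = 805.84 MPa
τ_max = K·τ₀ = 1.1607 × 805.84 = 935.32 MPa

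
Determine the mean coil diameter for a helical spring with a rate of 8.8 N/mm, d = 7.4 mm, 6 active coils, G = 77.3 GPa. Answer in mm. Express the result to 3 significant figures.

D = (Gd⁴/(8N_a·k))^(1/3) = (77.3×10³·7.4⁴/(8·6·8.8))^(1/3)
  = (548760)^(1/3) = 81.8705 mm

81.9 mm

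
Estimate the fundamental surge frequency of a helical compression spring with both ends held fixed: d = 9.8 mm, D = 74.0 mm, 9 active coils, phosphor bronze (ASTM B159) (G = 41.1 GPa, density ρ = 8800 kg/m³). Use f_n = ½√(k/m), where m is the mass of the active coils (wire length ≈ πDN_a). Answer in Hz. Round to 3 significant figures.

k = Gd⁴/(8D³N_a) = (41.1×10³)(9.8⁴)/(8·74.0³·9) = 12.993 N/mm = 12993 N/m
Wire length L = πDN_a = π·74.0·9 = 2092.3 mm
m = ρ·(πd²/4)·L = 8800 × 75.43×10⁻⁶ m² × 2.0923 m = 1.3888 kg
f_n = ½√(k/m) = 0.5·√(12993/1.3888) = 0.5·√(9355.6) = 48.362 Hz

48.4 Hz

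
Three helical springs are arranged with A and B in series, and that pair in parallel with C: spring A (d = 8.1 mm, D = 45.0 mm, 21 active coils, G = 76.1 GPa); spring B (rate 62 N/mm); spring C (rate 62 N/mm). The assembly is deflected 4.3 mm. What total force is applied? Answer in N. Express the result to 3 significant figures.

335 N

k_A = Gd⁴/(8D³N_a) = (76.1×10³)(8.1⁴)/(8·45.0³·21) = 21.398 N/mm
Springs A,B series: k_AB = 1/(1/21.398+1/62) = 15.908 N/mm; parallel with C: k_eq = 15.908+62 = 77.908 N/mm
F = k_eq·δ = 77.908·4.3 = 335 N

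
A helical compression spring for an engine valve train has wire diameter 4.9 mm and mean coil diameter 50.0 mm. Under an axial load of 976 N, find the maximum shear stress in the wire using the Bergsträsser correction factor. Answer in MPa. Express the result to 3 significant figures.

Spring index C = D/d = 50.0/4.9 = 10.2041
K_B = (4C+2)/(4C−3) = 42.816/37.816 = 1.1322
τ₀ = 8FD/(πd³) = 8·976·50.0/(π·4.9³) = 390400/369.61 = 1056.3 MPa
τ_max = K·τ₀ = 1.1322 × 1056.3 = 1195.9 MPa

1200 MPa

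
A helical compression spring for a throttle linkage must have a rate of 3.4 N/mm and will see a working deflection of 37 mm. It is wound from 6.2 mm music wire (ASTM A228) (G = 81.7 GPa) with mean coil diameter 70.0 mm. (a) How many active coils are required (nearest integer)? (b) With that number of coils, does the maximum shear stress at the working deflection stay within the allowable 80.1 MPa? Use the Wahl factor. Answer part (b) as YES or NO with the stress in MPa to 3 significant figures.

(a) 13 coils; (b) NO, τ_max = 106 MPa

N_a = Gd⁴/(8D³k) = (81.7×10³)(6.2⁴)/(8·70.0³·3.4) = 12.94 → N_a = 13
Actual rate k = Gd⁴/(8D³·13) = 3.3842 N/mm
Working load F = kδ = 3.3842·37 = 125.22 N
C = 70.0/6.2 = 11.2903; K_W = (4C−1)/(4C−4)+0.615/C = 1.1274
τ_max = K_W·8FD/(πd³) = 1.1274·93.654 = 105.58 MPa
τ_max > 80.1 MPa → exceeds allowable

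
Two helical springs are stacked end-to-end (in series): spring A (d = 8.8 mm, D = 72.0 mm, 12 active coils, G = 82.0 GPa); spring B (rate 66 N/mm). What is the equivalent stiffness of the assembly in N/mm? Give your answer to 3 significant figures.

11.4 N/mm

k_A = Gd⁴/(8D³N_a) = (82.0×10³)(8.8⁴)/(8·72.0³·12) = 13.724 N/mm
Series: 1/k_eq = 1/13.724 + 1/66 = 0.088017; k_eq = 11.361 N/mm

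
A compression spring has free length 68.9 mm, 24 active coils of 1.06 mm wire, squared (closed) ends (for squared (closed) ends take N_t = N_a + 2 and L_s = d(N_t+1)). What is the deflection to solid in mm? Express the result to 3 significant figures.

N_t = 26; L_s = 1.06·27 = 28.62 mm
δ_solid = L₀ − L_s = 68.9 − 28.62 = 40.28 mm

40.3 mm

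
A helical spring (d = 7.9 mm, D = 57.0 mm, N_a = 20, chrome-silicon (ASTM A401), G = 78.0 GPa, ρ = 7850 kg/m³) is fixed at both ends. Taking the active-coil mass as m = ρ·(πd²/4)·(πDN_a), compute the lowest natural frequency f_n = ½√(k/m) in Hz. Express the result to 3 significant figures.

43.1 Hz

k = Gd⁴/(8D³N_a) = (78.0×10³)(7.9⁴)/(8·57.0³·20) = 10.253 N/mm = 10253 N/m
Wire length L = πDN_a = π·57.0·20 = 3581.4 mm
m = ρ·(πd²/4)·L = 7850 × 49.017×10⁻⁶ m² × 3.5814 m = 1.3781 kg
f_n = ½√(k/m) = 0.5·√(10253/1.3781) = 0.5·√(7440.3) = 43.129 Hz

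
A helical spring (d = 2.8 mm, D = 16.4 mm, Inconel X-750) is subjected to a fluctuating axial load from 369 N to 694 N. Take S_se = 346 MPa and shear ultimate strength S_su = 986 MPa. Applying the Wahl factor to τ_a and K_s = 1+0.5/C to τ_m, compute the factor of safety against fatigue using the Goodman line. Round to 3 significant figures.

0.447

C = D/d = 16.4/2.8 = 5.8571; K_W = (4C−1)/(4C−4)+0.615/C = 1.2594; K_s = 1+0.5/C = 1.0854
F_a = (F_max−F_min)/2 = 162.5 N; F_m = (F_max+F_min)/2 = 531.5 N
τ_a = K_W·8F_aD/(πd³) = 1.2594 × 309.15 = 389.34 MPa
τ_m = K_s·8F_mD/(πd³) = 1.0854 × 1011.1 = 1097.5 MPa
Goodman: 1/n_f = τ_a/S_se + τ_m/S_su = 389.34/346 + 1097.5/986 = 1.12527 + 1.11304 = 2.2383
n_f = 1/2.2383 = 0.4468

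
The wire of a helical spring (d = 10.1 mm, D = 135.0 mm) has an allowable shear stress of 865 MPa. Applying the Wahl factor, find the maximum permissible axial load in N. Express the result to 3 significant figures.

C = D/d = 135.0/10.1 = 13.3663
K_W = (4C−1)/(4C−4) + 0.615/C = 52.465/49.465 + 0.0460 = 1.1067
τ_max = K·8FD/(πd³) → F_max = τ_allow·πd³/(8DK)
F_max = 865·π·10.1³/(8·135.0·1.1067) = 2.7998e+06/1195.2 = 2342.6 N

2340 N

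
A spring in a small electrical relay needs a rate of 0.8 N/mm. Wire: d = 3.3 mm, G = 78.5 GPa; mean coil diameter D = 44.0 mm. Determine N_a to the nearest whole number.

N_a = Gd⁴/(8D³k) = (78.5×10³ × 3.3⁴)/(8 × 44.0³ × 0.8)
    = 9.30948e+06 / 545178 = 17.08 → 17 coils

17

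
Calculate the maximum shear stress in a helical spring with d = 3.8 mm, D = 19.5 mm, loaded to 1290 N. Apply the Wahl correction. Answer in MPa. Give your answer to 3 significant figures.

Spring index C = D/d = 19.5/3.8 = 5.1316
K_W = (4C−1)/(4C−4) + 0.615/C = 19.526/16.526 + 0.1198 = 1.3014
τ₀ = 8FD/(πd³) = 8·1290·19.5/(π·3.8³) = 201240/172.39 = 1167.4 MPa
τ_max = K·τ₀ = 1.3014 × 1167.4 = 1519.2 MPa

1520 MPa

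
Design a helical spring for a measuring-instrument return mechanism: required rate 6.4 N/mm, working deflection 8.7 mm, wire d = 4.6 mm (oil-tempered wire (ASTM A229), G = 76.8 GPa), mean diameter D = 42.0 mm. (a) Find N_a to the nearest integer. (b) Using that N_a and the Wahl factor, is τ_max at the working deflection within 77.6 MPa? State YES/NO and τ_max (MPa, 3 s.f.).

N_a = Gd⁴/(8D³k) = (76.8×10³)(4.6⁴)/(8·42.0³·6.4) = 9.065 → N_a = 9
Actual rate k = Gd⁴/(8D³·9) = 6.4463 N/mm
Working load F = kδ = 6.4463·8.7 = 56.083 N
C = 42.0/4.6 = 9.1304; K_W = (4C−1)/(4C−4)+0.615/C = 1.1596
τ_max = K_W·8FD/(πd³) = 1.1596·61.624 = 71.459 MPa
τ_max ≤ 77.6 MPa → acceptable

(a) 9 coils; (b) YES, τ_max = 71.5 MPa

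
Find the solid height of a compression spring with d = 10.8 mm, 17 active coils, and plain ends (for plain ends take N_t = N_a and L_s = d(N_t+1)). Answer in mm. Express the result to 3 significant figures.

plain ends: N_t = N_a = 17
L_s = d·(N_t+1) = 10.8 × 18 = 194.4 mm

194 mm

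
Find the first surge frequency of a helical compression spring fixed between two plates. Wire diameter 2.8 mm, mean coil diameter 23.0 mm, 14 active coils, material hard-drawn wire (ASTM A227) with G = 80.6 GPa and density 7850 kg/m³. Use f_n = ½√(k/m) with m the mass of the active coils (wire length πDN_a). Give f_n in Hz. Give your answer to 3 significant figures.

k = Gd⁴/(8D³N_a) = (80.6×10³)(2.8⁴)/(8·23.0³·14) = 3.6355 N/mm = 3635.5 N/m
Wire length L = πDN_a = π·23.0·14 = 1011.6 mm
m = ρ·(πd²/4)·L = 7850 × 6.1575×10⁻⁶ m² × 1.0116 m = 0.048897 kg
f_n = ½√(k/m) = 0.5·√(3635.5/0.048897) = 0.5·√(74351) = 136.34 Hz

136 Hz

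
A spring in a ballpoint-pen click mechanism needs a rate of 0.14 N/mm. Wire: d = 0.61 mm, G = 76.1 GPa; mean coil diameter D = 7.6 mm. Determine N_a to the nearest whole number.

21

N_a = Gd⁴/(8D³k) = (76.1×10³ × 0.61⁴)/(8 × 7.6³ × 0.14)
    = 10536.7 / 491.653 = 21.43 → 21 coils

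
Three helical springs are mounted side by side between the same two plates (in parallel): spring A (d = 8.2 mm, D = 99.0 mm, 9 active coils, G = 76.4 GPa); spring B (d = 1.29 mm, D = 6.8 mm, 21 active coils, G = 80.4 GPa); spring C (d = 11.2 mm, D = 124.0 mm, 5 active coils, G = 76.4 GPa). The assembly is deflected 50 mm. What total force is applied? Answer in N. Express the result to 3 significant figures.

1250 N

k_A = Gd⁴/(8D³N_a) = (76.4×10³)(8.2⁴)/(8·99.0³·9) = 4.9444 N/mm
k_B = Gd⁴/(8D³N_a) = (80.4×10³)(1.29⁴)/(8·6.8³·21) = 4.2148 N/mm
k_C = Gd⁴/(8D³N_a) = (76.4×10³)(11.2⁴)/(8·124.0³·5) = 15.763 N/mm
Parallel: k_eq = 4.9444 + 4.2148 + 15.763 = 24.922 N/mm
F = k_eq·δ = 24.922·50 = 1246.1 N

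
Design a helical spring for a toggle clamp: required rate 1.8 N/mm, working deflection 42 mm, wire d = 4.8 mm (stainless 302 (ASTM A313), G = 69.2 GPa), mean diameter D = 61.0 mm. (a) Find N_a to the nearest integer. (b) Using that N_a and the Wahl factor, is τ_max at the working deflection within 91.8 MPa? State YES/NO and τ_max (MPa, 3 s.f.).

N_a = Gd⁴/(8D³k) = (69.2×10³)(4.8⁴)/(8·61.0³·1.8) = 11.24 → N_a = 11
Actual rate k = Gd⁴/(8D³·11) = 1.8391 N/mm
Working load F = kδ = 1.8391·42 = 77.241 N
C = 61.0/4.8 = 12.7083; K_W = (4C−1)/(4C−4)+0.615/C = 1.1125
τ_max = K_W·8FD/(πd³) = 1.1125·108.49 = 120.69 MPa
τ_max > 91.8 MPa → exceeds allowable

(a) 11 coils; (b) NO, τ_max = 121 MPa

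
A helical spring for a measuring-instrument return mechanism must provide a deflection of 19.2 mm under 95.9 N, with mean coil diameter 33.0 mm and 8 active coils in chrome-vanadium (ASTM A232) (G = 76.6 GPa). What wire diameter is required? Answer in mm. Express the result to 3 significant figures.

3.50 mm

Required rate k = F/δ = 95.9/19.2 = 4.9948 N/mm
d = (8D³N_a·k / G)^(1/4) = (8·33.0³·8·4.9948 / (76.6×10³))^0.25
  = (149.97)^0.25 = 3.4995 mm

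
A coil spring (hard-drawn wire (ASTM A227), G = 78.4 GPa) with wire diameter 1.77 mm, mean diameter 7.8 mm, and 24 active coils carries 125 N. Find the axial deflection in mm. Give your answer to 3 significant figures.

k = Gd⁴/(8D³N_a) = (78.4×10³)(1.77⁴)/(8·7.8³·24) = 8.4455 N/mm
δ = F/k = 125 / 8.4455 = 14.801 mm

14.8 mm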